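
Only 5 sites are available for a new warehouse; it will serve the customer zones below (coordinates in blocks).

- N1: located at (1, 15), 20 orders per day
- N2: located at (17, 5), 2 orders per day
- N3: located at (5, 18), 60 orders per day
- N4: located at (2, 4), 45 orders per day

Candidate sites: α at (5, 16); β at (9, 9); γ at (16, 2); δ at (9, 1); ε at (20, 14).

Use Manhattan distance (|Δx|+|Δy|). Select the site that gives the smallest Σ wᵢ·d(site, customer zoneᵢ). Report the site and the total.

Total weighted distance at each candidate:
  α (5, 16): total = 941
  β (9, 9): total = 1624
  γ (16, 2): total = 2908
  δ (9, 1): total = 2174
  ε (20, 14): total = 2824
Minimum is at α with total 941 blocks.

α, total 941 blocks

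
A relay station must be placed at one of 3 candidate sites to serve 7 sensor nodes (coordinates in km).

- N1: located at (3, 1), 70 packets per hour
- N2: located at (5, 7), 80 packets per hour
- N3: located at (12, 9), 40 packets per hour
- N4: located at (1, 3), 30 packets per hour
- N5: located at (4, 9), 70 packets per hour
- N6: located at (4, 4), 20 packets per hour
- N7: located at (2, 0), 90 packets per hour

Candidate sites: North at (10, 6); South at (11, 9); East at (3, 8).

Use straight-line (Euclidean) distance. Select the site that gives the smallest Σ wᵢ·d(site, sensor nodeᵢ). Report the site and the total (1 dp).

Total weighted distance at each candidate:
  North (10, 6): total = 2935.0
  South (11, 9): total = 3495.3
  East (3, 8): total = 2099.7
Minimum is at East with total 2099.7 km.

East, total 2099.7 km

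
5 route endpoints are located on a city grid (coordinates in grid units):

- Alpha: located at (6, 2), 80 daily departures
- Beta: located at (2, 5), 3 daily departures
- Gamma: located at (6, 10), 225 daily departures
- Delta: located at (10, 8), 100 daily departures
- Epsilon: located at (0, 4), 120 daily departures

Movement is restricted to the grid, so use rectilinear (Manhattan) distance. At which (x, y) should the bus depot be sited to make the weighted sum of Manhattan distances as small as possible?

(6, 8)

Manhattan distance separates: Σwᵢ(|x−xᵢ|+|y−yᵢ|) = Σwᵢ|x−xᵢ| + Σwᵢ|y−yᵢ|, so x and y are optimised independently as 1-D weighted medians.
Total weight W = 528; half = 264.
x-coordinate, sorted with cumulative weight:
  x=0 (Epsilon, w=120) cum 120
  x=2 (Beta, w=3) cum 123
  x=6 (Alpha, w=80) cum 203
  x=6 (Gamma, w=225) cum 428  ← median
  x=10 (Delta, w=100) cum 528
⇒ x* = 6
y-coordinate, sorted with cumulative weight:
  y=2 (Alpha, w=80) cum 80
  y=4 (Epsilon, w=120) cum 200
  y=5 (Beta, w=3) cum 203
  y=8 (Delta, w=100) cum 303  ← median
  y=10 (Gamma, w=225) cum 528
⇒ y* = 8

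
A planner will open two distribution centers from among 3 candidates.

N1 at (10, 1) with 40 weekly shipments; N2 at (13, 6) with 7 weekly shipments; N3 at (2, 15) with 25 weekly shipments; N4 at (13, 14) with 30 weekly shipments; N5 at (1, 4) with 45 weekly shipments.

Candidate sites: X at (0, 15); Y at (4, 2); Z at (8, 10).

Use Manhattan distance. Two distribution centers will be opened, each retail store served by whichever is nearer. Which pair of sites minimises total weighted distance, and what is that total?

{X, Y}, total 1066

Evaluate every pair (each demand assigned to the nearer of the two):
  {X, Y}: total = 1066
  {Y, Z}: total = 1113
  {X, Z}: total = 1363
Best pair: {X, Y} with total 1066.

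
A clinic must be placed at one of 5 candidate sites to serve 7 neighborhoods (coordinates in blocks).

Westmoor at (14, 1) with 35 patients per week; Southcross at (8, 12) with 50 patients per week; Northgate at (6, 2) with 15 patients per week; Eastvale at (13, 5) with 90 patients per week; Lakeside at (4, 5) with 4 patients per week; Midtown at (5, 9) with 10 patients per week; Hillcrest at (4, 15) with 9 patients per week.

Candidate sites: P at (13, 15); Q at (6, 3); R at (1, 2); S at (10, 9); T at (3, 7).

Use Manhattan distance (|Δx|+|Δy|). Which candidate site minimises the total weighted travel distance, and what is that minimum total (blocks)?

Total weighted distance at each candidate:
  P (13, 15): total = 2422
  Q (6, 3): total = 1937
  R (1, 2): total = 3043
  S (10, 9): total = 1663
  T (3, 7): total = 2428
Minimum is at S with total 1663 blocks.

S, total 1663 blocks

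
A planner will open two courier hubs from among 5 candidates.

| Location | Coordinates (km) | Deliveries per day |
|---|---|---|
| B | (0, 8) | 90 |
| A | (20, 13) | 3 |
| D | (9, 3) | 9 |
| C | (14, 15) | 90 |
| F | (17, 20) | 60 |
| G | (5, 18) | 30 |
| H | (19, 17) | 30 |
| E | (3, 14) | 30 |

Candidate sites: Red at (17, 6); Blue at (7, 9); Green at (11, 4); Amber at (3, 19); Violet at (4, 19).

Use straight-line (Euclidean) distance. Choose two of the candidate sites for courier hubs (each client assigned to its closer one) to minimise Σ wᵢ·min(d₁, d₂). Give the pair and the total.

Evaluate every pair (each demand assigned to the nearer of the two):
  {Blue, Violet}: total = 2974.2
  {Blue, Amber}: total = 3055.8
  {Red, Blue}: total = 3190.0
  {Blue, Green}: total = 3317.8
  {Red, Violet}: total = 3320.1
  {Red, Amber}: total = 3372.2
  {Green, Violet}: total = 3512.7
  {Amber, Violet}: total = 3626.3
  {Green, Amber}: total = 3627.8
  {Red, Green}: total = 3966.8
Best pair: {Blue, Violet} with total 2974.2.

{Blue, Violet}, total 2974.2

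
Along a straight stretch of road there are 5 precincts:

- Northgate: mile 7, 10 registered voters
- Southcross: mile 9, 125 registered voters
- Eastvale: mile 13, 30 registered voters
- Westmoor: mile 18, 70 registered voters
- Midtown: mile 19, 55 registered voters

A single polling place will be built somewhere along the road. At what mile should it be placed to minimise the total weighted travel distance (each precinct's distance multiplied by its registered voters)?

x = 13

For a sum of weighted absolute distances on a line, the optimum is the weighted median (not the mean). Total weight W = 290; half-weight = 145.
Sort by position and accumulate weight:
  mile 7 (Northgate, w=10) → cum 10
  mile 9 (Southcross, w=125) → cum 135
  mile 13 (Eastvale, w=30) → cum 165  ≥ 145 → median here
  mile 18 (Westmoor, w=70) → cum 235
  mile 19 (Midtown, w=55) → cum 290
Optimal location: mile 13.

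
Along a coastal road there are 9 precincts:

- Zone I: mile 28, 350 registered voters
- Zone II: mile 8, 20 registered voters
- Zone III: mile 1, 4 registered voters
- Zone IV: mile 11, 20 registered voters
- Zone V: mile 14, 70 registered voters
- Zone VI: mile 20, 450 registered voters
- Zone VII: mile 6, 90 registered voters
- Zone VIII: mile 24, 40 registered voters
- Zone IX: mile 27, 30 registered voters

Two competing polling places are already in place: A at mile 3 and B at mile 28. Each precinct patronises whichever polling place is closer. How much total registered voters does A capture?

204

The indifferent point is the midpoint (3+28)/2 = 15.5; precincts left of it (closer to A at 3) go to A, those right go to B.
  Zone III at 1 (w=4) → A
  Zone VII at 6 (w=90) → A
  Zone II at 8 (w=20) → A
  Zone IV at 11 (w=20) → A
  Zone V at 14 (w=70) → A
  Zone VI at 20 (w=450) → B
  Zone VIII at 24 (w=40) → B
  Zone IX at 27 (w=30) → B
  Zone I at 28 (w=350) → B
A captures 204; B captures 870.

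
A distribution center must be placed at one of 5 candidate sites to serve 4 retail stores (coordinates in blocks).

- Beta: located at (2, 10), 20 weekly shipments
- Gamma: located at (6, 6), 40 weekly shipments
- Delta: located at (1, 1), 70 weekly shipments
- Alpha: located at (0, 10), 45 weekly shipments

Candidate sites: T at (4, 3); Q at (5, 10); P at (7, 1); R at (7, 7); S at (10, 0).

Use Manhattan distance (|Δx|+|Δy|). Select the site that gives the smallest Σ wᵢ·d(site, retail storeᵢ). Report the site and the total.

Total weighted distance at each candidate:
  T (4, 3): total = 1225
  Q (5, 10): total = 1395
  P (7, 1): total = 1660
  R (7, 7): total = 1530
  S (10, 0): total = 2360
Minimum is at T with total 1225 blocks.

T, total 1225 blocks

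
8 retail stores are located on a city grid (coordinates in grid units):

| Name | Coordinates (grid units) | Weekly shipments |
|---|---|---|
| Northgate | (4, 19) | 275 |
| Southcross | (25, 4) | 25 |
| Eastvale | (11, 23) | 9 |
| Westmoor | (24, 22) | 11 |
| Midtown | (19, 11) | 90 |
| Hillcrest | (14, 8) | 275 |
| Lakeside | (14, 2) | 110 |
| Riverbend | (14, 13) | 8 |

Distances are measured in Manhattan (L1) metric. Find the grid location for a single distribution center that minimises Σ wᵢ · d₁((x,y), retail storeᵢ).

Manhattan distance separates: Σwᵢ(|x−xᵢ|+|y−yᵢ|) = Σwᵢ|x−xᵢ| + Σwᵢ|y−yᵢ|, so x and y are optimised independently as 1-D weighted medians.
Total weight W = 803; half = 401.5.
x-coordinate, sorted with cumulative weight:
  x=4 (Northgate, w=275) cum 275
  x=11 (Eastvale, w=9) cum 284
  x=14 (Hillcrest, w=275) cum 559  ← median
  x=14 (Lakeside, w=110) cum 669
  x=14 (Riverbend, w=8) cum 677
  x=19 (Midtown, w=90) cum 767
  x=24 (Westmoor, w=11) cum 778
  x=25 (Southcross, w=25) cum 803
⇒ x* = 14
y-coordinate, sorted with cumulative weight:
  y=2 (Lakeside, w=110) cum 110
  y=4 (Southcross, w=25) cum 135
  y=8 (Hillcrest, w=275) cum 410  ← median
  y=11 (Midtown, w=90) cum 500
  y=13 (Riverbend, w=8) cum 508
  y=19 (Northgate, w=275) cum 783
  y=22 (Westmoor, w=11) cum 794
  y=23 (Eastvale, w=9) cum 803
⇒ y* = 8

(14, 8)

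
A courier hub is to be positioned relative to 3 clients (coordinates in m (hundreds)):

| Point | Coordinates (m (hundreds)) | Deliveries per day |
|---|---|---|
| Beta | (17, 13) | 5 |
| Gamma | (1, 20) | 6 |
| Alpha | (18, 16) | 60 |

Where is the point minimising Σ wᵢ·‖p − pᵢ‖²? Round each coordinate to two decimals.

The minimiser of Σwᵢ‖p−pᵢ‖² is the weighted centroid p* = (Σwᵢpᵢ)/(Σwᵢ).
Σwᵢ = 71.
Σwᵢxᵢ = 5·17 + 6·1 + 60·18 = 1171.
Σwᵢyᵢ = 5·13 + 6·20 + 60·16 = 1145.
x* = 1171/71 = 16.49, y* = 1145/71 = 16.13.

(16.49, 16.13)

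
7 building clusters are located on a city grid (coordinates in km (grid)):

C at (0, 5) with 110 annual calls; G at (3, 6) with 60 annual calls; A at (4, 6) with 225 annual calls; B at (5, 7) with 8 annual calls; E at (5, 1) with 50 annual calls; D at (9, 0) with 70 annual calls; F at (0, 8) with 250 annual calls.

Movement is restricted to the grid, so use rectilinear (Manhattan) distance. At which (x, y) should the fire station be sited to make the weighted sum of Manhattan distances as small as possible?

Manhattan distance separates: Σwᵢ(|x−xᵢ|+|y−yᵢ|) = Σwᵢ|x−xᵢ| + Σwᵢ|y−yᵢ|, so x and y are optimised independently as 1-D weighted medians.
Total weight W = 773; half = 386.5.
x-coordinate, sorted with cumulative weight:
  x=0 (C, w=110) cum 110
  x=0 (F, w=250) cum 360
  x=3 (G, w=60) cum 420  ← median
  x=4 (A, w=225) cum 645
  x=5 (B, w=8) cum 653
  x=5 (E, w=50) cum 703
  x=9 (D, w=70) cum 773
⇒ x* = 3
y-coordinate, sorted with cumulative weight:
  y=0 (D, w=70) cum 70
  y=1 (E, w=50) cum 120
  y=5 (C, w=110) cum 230
  y=6 (G, w=60) cum 290
  y=6 (A, w=225) cum 515  ← median
  y=7 (B, w=8) cum 523
  y=8 (F, w=250) cum 773
⇒ y* = 6

(3, 6)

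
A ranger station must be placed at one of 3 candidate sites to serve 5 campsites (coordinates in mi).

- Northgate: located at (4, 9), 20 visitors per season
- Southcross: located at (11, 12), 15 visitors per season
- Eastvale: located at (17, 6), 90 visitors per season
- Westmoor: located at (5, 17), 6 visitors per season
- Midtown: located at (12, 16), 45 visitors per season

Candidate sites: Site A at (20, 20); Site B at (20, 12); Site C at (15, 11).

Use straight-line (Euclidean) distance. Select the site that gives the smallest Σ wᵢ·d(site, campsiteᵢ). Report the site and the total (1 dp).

Site C, total 1102.5 mi

Total weighted distance at each candidate:
  Site A (20, 20): total = 2351.8
  Site B (20, 12): total = 1561.7
  Site C (15, 11): total = 1102.5
Minimum is at Site C with total 1102.5 mi.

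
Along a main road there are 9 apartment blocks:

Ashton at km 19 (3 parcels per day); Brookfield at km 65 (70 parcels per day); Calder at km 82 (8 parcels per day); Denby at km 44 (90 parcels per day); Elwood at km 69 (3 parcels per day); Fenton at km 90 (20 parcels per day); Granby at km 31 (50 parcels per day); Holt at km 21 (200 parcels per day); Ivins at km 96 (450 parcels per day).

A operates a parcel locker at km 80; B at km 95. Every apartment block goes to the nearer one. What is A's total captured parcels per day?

The indifferent point is the midpoint (80+95)/2 = 87.5; apartment blocks left of it (closer to A at 80) go to A, those right go to B.
  Ashton at 19 (w=3) → A
  Holt at 21 (w=200) → A
  Granby at 31 (w=50) → A
  Denby at 44 (w=90) → A
  Brookfield at 65 (w=70) → A
  Elwood at 69 (w=3) → A
  Calder at 82 (w=8) → A
  Fenton at 90 (w=20) → B
  Ivins at 96 (w=450) → B
A captures 424; B captures 470.

424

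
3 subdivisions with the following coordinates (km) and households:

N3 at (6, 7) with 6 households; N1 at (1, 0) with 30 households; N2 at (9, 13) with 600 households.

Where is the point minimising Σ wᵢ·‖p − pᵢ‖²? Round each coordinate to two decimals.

The minimiser of Σwᵢ‖p−pᵢ‖² is the weighted centroid p* = (Σwᵢpᵢ)/(Σwᵢ).
Σwᵢ = 636.
Σwᵢxᵢ = 6·6 + 30·1 + 600·9 = 5466.
Σwᵢyᵢ = 6·7 + 30·0 + 600·13 = 7842.
x* = 5466/636 = 8.59, y* = 7842/636 = 12.33.

(8.59, 12.33)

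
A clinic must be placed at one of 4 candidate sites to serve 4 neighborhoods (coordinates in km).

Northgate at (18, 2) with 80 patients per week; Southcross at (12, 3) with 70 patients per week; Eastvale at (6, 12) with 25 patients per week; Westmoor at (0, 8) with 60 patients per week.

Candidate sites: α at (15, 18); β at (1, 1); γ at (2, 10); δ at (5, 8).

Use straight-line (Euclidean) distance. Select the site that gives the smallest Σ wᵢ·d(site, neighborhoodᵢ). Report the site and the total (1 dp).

δ, total 2150.7 km

Total weighted distance at each candidate:
  α (15, 18): total = 3725.2
  β (1, 1): total = 2871.3
  γ (2, 10): total = 2567.1
  δ (5, 8): total = 2150.7
Minimum is at δ with total 2150.7 km.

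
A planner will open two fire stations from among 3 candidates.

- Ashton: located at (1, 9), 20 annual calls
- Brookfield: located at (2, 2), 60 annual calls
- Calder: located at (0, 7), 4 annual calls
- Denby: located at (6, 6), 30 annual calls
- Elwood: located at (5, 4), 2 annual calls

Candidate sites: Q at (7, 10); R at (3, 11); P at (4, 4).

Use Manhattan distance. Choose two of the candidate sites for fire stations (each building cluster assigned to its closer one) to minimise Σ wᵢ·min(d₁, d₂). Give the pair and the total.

{R, P}, total 470

Evaluate every pair (each demand assigned to the nearer of the two):
  {R, P}: total = 470
  {Q, P}: total = 530
  {Q, R}: total = 874
Best pair: {R, P} with total 470.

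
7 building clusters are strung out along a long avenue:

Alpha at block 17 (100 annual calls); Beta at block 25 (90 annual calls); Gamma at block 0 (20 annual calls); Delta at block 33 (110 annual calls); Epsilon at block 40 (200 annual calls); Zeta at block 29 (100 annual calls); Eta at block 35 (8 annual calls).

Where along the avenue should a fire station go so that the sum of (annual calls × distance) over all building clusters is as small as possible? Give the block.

For a sum of weighted absolute distances on a line, the optimum is the weighted median (not the mean). Total weight W = 628; half-weight = 314.
Sort by position and accumulate weight:
  block 0 (Gamma, w=20) → cum 20
  block 17 (Alpha, w=100) → cum 120
  block 25 (Beta, w=90) → cum 210
  block 29 (Zeta, w=100) → cum 310
  block 33 (Delta, w=110) → cum 420  ≥ 314 → median here
  block 35 (Eta, w=8) → cum 428
  block 40 (Epsilon, w=200) → cum 628
Optimal location: block 33.

x = 33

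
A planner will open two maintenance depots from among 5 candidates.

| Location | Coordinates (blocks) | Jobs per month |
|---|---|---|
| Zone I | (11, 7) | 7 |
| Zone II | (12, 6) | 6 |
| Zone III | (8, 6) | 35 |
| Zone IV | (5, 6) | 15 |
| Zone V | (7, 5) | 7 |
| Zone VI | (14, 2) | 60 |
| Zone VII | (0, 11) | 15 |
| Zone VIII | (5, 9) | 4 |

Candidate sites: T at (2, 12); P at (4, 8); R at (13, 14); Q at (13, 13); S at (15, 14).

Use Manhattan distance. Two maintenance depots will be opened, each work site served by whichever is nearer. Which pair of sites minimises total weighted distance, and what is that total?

Evaluate every pair (each demand assigned to the nearer of the two):
  {P, Q}: total = 1234
  {P, R}: total = 1300
  {P, S}: total = 1306
  {T, P}: total = 1426
  {T, Q}: total = 1532
  {T, R}: total = 1605
  {T, S}: total = 1631
  {R, Q}: total = 1840
  {Q, S}: total = 1840
  {R, S}: total = 1989
Best pair: {P, Q} with total 1234.

{P, Q}, total 1234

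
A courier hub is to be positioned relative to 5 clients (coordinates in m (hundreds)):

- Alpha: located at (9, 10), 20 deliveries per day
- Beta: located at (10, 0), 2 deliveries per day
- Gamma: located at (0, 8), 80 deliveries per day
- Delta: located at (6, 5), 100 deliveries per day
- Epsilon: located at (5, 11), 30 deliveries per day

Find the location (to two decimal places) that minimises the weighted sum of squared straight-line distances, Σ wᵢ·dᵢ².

The minimiser of Σwᵢ‖p−pᵢ‖² is the weighted centroid p* = (Σwᵢpᵢ)/(Σwᵢ).
Σwᵢ = 232.
Σwᵢxᵢ = 20·9 + 2·10 + 80·0 + 100·6 + 30·5 = 950.
Σwᵢyᵢ = 20·10 + 2·0 + 80·8 + 100·5 + 30·11 = 1670.
x* = 950/232 = 4.09, y* = 1670/232 = 7.20.

(4.09, 7.20)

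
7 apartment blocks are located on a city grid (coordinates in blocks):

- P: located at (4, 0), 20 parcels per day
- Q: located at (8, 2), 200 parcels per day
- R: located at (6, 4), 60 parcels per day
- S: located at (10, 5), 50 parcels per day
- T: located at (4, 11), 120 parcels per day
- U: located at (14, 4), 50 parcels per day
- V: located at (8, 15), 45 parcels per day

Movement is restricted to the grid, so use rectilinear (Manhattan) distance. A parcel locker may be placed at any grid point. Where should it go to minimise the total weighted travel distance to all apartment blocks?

Manhattan distance separates: Σwᵢ(|x−xᵢ|+|y−yᵢ|) = Σwᵢ|x−xᵢ| + Σwᵢ|y−yᵢ|, so x and y are optimised independently as 1-D weighted medians.
Total weight W = 545; half = 272.5.
x-coordinate, sorted with cumulative weight:
  x=4 (P, w=20) cum 20
  x=4 (T, w=120) cum 140
  x=6 (R, w=60) cum 200
  x=8 (Q, w=200) cum 400  ← median
  x=8 (V, w=45) cum 445
  x=10 (S, w=50) cum 495
  x=14 (U, w=50) cum 545
⇒ x* = 8
y-coordinate, sorted with cumulative weight:
  y=0 (P, w=20) cum 20
  y=2 (Q, w=200) cum 220
  y=4 (R, w=60) cum 280  ← median
  y=4 (U, w=50) cum 330
  y=5 (S, w=50) cum 380
  y=11 (T, w=120) cum 500
  y=15 (V, w=45) cum 545
⇒ y* = 4

(8, 4)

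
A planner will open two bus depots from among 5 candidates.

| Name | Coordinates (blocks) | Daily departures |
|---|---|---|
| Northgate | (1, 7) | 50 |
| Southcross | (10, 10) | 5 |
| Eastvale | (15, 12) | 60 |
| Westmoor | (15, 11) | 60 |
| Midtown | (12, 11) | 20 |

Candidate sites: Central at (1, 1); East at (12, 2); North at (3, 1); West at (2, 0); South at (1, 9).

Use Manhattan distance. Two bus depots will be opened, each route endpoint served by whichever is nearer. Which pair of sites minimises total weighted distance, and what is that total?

Evaluate every pair (each demand assigned to the nearer of the two):
  {East, South}: total = 1830
  {Central, East}: total = 2030
  {East, North}: total = 2130
  {East, West}: total = 2130
  {Central, South}: total = 2390
  {North, South}: total = 2390
  {West, South}: total = 2390
  {Central, North}: total = 3460
  {North, West}: total = 3560
  {Central, West}: total = 3750
Best pair: {East, South} with total 1830.

{East, South}, total 1830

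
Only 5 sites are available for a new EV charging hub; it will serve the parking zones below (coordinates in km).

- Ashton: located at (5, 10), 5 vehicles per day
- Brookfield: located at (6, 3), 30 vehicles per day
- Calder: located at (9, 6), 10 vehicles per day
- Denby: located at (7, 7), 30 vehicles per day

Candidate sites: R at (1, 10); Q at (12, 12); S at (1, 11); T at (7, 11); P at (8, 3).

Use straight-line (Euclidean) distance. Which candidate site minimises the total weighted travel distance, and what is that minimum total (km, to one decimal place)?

P, total 253.4 km

Total weighted distance at each candidate:
  R (1, 10): total = 568.8
  Q (12, 12): total = 640.1
  S (1, 11): total = 614.3
  T (7, 11): total = 426.9
  P (8, 3): total = 253.4
Minimum is at P with total 253.4 km.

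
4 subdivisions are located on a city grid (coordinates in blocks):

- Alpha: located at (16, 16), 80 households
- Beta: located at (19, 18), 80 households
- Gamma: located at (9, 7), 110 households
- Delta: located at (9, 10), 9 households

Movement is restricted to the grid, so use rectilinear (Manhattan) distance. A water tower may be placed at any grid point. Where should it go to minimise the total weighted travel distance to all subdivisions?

Manhattan distance separates: Σwᵢ(|x−xᵢ|+|y−yᵢ|) = Σwᵢ|x−xᵢ| + Σwᵢ|y−yᵢ|, so x and y are optimised independently as 1-D weighted medians.
Total weight W = 279; half = 139.5.
x-coordinate, sorted with cumulative weight:
  x=9 (Gamma, w=110) cum 110
  x=9 (Delta, w=9) cum 119
  x=16 (Alpha, w=80) cum 199  ← median
  x=19 (Beta, w=80) cum 279
⇒ x* = 16
y-coordinate, sorted with cumulative weight:
  y=7 (Gamma, w=110) cum 110
  y=10 (Delta, w=9) cum 119
  y=16 (Alpha, w=80) cum 199  ← median
  y=18 (Beta, w=80) cum 279
⇒ y* = 16

(16, 16)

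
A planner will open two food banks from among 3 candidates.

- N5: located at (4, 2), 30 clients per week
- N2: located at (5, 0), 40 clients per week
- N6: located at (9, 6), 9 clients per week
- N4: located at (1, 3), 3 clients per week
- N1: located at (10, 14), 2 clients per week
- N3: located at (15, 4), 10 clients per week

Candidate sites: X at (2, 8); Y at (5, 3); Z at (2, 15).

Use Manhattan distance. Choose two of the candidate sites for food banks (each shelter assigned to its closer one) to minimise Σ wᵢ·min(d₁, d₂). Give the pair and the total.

{Y, Z}, total 383

Evaluate every pair (each demand assigned to the nearer of the two):
  {Y, Z}: total = 383
  {X, Y}: total = 393
  {X, Z}: total = 967
Best pair: {Y, Z} with total 383.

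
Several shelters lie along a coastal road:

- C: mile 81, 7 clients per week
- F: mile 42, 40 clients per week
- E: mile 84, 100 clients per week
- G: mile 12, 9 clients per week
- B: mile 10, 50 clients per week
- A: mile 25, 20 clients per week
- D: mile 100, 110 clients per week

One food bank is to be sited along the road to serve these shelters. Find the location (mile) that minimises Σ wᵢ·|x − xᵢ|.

For a sum of weighted absolute distances on a line, the optimum is the weighted median (not the mean). Total weight W = 336; half-weight = 168.
Sort by position and accumulate weight:
  mile 10 (B, w=50) → cum 50
  mile 12 (G, w=9) → cum 59
  mile 25 (A, w=20) → cum 79
  mile 42 (F, w=40) → cum 119
  mile 81 (C, w=7) → cum 126
  mile 84 (E, w=100) → cum 226  ≥ 168 → median here
  mile 100 (D, w=110) → cum 336
Optimal location: mile 84.

x = 84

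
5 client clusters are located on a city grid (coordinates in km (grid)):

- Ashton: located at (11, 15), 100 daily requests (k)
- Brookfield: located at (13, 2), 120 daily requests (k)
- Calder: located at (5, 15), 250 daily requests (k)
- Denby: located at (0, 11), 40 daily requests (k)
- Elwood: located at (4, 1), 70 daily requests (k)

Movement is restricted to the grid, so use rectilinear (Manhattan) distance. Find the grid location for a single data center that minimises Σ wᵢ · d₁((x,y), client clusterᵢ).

(5, 15)

Manhattan distance separates: Σwᵢ(|x−xᵢ|+|y−yᵢ|) = Σwᵢ|x−xᵢ| + Σwᵢ|y−yᵢ|, so x and y are optimised independently as 1-D weighted medians.
Total weight W = 580; half = 290.
x-coordinate, sorted with cumulative weight:
  x=0 (Denby, w=40) cum 40
  x=4 (Elwood, w=70) cum 110
  x=5 (Calder, w=250) cum 360  ← median
  x=11 (Ashton, w=100) cum 460
  x=13 (Brookfield, w=120) cum 580
⇒ x* = 5
y-coordinate, sorted with cumulative weight:
  y=1 (Elwood, w=70) cum 70
  y=2 (Brookfield, w=120) cum 190
  y=11 (Denby, w=40) cum 230
  y=15 (Ashton, w=100) cum 330  ← median
  y=15 (Calder, w=250) cum 580
⇒ y* = 15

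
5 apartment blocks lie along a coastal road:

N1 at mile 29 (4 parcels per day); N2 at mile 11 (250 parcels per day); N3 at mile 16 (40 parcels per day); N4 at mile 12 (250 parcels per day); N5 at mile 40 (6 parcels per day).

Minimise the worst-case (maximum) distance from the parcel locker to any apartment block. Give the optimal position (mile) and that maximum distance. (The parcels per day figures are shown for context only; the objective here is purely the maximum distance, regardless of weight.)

location 25.5, max distance 14.5

The 1-center on a line is the midpoint of the two extreme points: leftmost at 11, rightmost at 40.
Optimal location = (11 + 40)/2 = 25.5; maximum distance = (40 − 11)/2 = 14.5.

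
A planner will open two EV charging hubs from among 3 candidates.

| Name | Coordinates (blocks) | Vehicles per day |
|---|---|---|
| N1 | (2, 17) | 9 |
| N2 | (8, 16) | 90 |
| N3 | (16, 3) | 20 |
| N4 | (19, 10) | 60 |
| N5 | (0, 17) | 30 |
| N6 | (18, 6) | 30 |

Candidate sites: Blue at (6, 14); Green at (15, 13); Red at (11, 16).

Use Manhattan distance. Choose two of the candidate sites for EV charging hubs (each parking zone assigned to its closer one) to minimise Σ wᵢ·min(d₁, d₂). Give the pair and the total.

{Blue, Green}, total 1633

Evaluate every pair (each demand assigned to the nearer of the two):
  {Blue, Green}: total = 1633
  {Green, Red}: total = 1660
  {Blue, Red}: total = 2313
Best pair: {Blue, Green} with total 1633.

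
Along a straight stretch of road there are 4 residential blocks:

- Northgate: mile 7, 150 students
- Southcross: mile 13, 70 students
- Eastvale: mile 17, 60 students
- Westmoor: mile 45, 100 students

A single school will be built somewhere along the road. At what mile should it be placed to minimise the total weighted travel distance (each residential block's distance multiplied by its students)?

For a sum of weighted absolute distances on a line, the optimum is the weighted median (not the mean). Total weight W = 380; half-weight = 190.
Sort by position and accumulate weight:
  mile 7 (Northgate, w=150) → cum 150
  mile 13 (Southcross, w=70) → cum 220  ≥ 190 → median here
  mile 17 (Eastvale, w=60) → cum 280
  mile 45 (Westmoor, w=100) → cum 380
Optimal location: mile 13.

x = 13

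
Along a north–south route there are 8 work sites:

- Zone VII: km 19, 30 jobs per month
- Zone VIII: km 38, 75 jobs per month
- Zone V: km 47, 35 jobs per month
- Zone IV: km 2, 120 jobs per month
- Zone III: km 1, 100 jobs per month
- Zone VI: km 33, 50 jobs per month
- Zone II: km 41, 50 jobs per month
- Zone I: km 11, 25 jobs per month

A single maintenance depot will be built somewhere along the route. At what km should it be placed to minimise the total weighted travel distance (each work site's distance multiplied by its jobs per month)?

For a sum of weighted absolute distances on a line, the optimum is the weighted median (not the mean). Total weight W = 485; half-weight = 242.5.
Sort by position and accumulate weight:
  km 1 (Zone III, w=100) → cum 100
  km 2 (Zone IV, w=120) → cum 220
  km 11 (Zone I, w=25) → cum 245  ≥ 242.5 → median here
  km 19 (Zone VII, w=30) → cum 275
  km 33 (Zone VI, w=50) → cum 325
  km 38 (Zone VIII, w=75) → cum 400
  km 41 (Zone II, w=50) → cum 450
  km 47 (Zone V, w=35) → cum 485
Optimal location: km 11.

x = 11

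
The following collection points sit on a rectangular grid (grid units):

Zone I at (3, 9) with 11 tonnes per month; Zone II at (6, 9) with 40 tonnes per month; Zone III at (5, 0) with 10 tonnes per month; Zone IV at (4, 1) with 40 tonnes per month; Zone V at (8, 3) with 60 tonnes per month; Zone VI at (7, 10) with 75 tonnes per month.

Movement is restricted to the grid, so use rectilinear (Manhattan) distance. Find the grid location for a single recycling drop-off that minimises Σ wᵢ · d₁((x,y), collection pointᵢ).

Manhattan distance separates: Σwᵢ(|x−xᵢ|+|y−yᵢ|) = Σwᵢ|x−xᵢ| + Σwᵢ|y−yᵢ|, so x and y are optimised independently as 1-D weighted medians.
Total weight W = 236; half = 118.
x-coordinate, sorted with cumulative weight:
  x=3 (Zone I, w=11) cum 11
  x=4 (Zone IV, w=40) cum 51
  x=5 (Zone III, w=10) cum 61
  x=6 (Zone II, w=40) cum 101
  x=7 (Zone VI, w=75) cum 176  ← median
  x=8 (Zone V, w=60) cum 236
⇒ x* = 7
y-coordinate, sorted with cumulative weight:
  y=0 (Zone III, w=10) cum 10
  y=1 (Zone IV, w=40) cum 50
  y=3 (Zone V, w=60) cum 110
  y=9 (Zone I, w=11) cum 121  ← median
  y=9 (Zone II, w=40) cum 161
  y=10 (Zone VI, w=75) cum 236
⇒ y* = 9

(7, 9)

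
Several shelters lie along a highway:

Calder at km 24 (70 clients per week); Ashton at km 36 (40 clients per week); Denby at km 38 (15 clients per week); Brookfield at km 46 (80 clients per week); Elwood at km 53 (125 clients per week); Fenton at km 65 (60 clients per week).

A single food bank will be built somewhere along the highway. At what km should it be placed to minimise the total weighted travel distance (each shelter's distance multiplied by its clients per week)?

x = 46

For a sum of weighted absolute distances on a line, the optimum is the weighted median (not the mean). Total weight W = 390; half-weight = 195.
Sort by position and accumulate weight:
  km 24 (Calder, w=70) → cum 70
  km 36 (Ashton, w=40) → cum 110
  km 38 (Denby, w=15) → cum 125
  km 46 (Brookfield, w=80) → cum 205  ≥ 195 → median here
  km 53 (Elwood, w=125) → cum 330
  km 65 (Fenton, w=60) → cum 390
Optimal location: km 46.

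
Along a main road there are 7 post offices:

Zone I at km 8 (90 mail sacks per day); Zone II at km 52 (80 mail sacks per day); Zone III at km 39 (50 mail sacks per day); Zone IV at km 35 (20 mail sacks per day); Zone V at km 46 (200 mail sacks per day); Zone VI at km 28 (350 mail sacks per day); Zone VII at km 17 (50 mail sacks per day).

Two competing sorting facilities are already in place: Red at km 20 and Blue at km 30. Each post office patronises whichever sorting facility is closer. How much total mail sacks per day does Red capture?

The indifferent point is the midpoint (20+30)/2 = 25; post offices left of it (closer to Red at 20) go to Red, those right go to Blue.
  Zone I at 8 (w=90) → Red
  Zone VII at 17 (w=50) → Red
  Zone VI at 28 (w=350) → Blue
  Zone IV at 35 (w=20) → Blue
  Zone III at 39 (w=50) → Blue
  Zone V at 46 (w=200) → Blue
  Zone II at 52 (w=80) → Blue
Red captures 140; Blue captures 700.

140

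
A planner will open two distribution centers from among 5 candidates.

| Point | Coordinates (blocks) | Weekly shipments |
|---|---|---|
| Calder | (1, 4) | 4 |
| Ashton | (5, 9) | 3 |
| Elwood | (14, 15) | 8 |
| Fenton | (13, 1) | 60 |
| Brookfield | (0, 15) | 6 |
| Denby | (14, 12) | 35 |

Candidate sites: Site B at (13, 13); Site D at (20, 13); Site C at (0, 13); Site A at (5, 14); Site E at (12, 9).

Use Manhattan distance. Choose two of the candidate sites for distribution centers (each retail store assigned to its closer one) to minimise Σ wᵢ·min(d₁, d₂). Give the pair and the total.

Evaluate every pair (each demand assigned to the nearer of the two):
  {Site B, Site E}: total = 809
  {Site C, Site E}: total = 852
  {Site A, Site E}: total = 886
  {Site B, Site C}: total = 893
  {Site B, Site A}: total = 921
  {Site D, Site E}: total = 972
  {Site B, Site D}: total = 1024
  {Site D, Site C}: total = 1528
  {Site D, Site A}: total = 1556
  {Site C, Site A}: total = 1792
Best pair: {Site B, Site E} with total 809.

{Site B, Site E}, total 809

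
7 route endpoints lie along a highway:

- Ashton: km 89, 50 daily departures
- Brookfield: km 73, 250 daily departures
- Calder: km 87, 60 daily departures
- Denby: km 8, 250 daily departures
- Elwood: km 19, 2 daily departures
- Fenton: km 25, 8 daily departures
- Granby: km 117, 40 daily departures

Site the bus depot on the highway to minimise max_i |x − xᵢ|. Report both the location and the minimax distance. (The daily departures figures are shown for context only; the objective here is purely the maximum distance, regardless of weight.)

The 1-center on a line is the midpoint of the two extreme points: leftmost at 8, rightmost at 117.
Optimal location = (8 + 117)/2 = 62.5; maximum distance = (117 − 8)/2 = 54.5.

location 62.5, max distance 54.5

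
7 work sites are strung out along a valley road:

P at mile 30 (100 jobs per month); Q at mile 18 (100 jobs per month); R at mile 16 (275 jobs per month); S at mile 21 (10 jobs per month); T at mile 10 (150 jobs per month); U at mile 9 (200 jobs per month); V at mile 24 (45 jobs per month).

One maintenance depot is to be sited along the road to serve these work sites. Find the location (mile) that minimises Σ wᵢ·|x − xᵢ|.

For a sum of weighted absolute distances on a line, the optimum is the weighted median (not the mean). Total weight W = 880; half-weight = 440.
Sort by position and accumulate weight:
  mile 9 (U, w=200) → cum 200
  mile 10 (T, w=150) → cum 350
  mile 16 (R, w=275) → cum 625  ≥ 440 → median here
  mile 18 (Q, w=100) → cum 725
  mile 21 (S, w=10) → cum 735
  mile 24 (V, w=45) → cum 780
  mile 30 (P, w=100) → cum 880
Optimal location: mile 16.

x = 16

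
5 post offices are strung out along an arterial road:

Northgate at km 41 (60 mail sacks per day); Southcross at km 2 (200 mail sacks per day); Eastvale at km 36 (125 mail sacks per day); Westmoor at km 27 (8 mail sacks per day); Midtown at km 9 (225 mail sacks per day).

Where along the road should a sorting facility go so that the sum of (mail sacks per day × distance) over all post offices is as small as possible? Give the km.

For a sum of weighted absolute distances on a line, the optimum is the weighted median (not the mean). Total weight W = 618; half-weight = 309.
Sort by position and accumulate weight:
  km 2 (Southcross, w=200) → cum 200
  km 9 (Midtown, w=225) → cum 425  ≥ 309 → median here
  km 27 (Westmoor, w=8) → cum 433
  km 36 (Eastvale, w=125) → cum 558
  km 41 (Northgate, w=60) → cum 618
Optimal location: km 9.

x = 9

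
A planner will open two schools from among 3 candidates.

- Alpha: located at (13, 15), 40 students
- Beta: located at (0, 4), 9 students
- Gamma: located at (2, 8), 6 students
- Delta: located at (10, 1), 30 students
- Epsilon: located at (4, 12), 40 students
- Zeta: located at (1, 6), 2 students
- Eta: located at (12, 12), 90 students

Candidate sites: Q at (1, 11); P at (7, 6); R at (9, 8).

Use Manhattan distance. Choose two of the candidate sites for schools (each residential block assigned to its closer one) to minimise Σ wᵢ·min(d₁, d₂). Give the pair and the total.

{Q, R}, total 1576

Evaluate every pair (each demand assigned to the nearer of the two):
  {Q, R}: total = 1576
  {P, R}: total = 1805
  {Q, P}: total = 2096
Best pair: {Q, R} with total 1576.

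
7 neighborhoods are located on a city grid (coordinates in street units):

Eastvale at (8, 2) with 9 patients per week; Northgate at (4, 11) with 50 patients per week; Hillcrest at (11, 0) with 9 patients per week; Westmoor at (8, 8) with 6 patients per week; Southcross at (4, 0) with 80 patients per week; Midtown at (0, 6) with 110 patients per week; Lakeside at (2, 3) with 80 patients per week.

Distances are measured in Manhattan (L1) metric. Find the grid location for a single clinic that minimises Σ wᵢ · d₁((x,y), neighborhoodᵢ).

Manhattan distance separates: Σwᵢ(|x−xᵢ|+|y−yᵢ|) = Σwᵢ|x−xᵢ| + Σwᵢ|y−yᵢ|, so x and y are optimised independently as 1-D weighted medians.
Total weight W = 344; half = 172.
x-coordinate, sorted with cumulative weight:
  x=0 (Midtown, w=110) cum 110
  x=2 (Lakeside, w=80) cum 190  ← median
  x=4 (Northgate, w=50) cum 240
  x=4 (Southcross, w=80) cum 320
  x=8 (Eastvale, w=9) cum 329
  x=8 (Westmoor, w=6) cum 335
  x=11 (Hillcrest, w=9) cum 344
⇒ x* = 2
y-coordinate, sorted with cumulative weight:
  y=0 (Hillcrest, w=9) cum 9
  y=0 (Southcross, w=80) cum 89
  y=2 (Eastvale, w=9) cum 98
  y=3 (Lakeside, w=80) cum 178  ← median
  y=6 (Midtown, w=110) cum 288
  y=8 (Westmoor, w=6) cum 294
  y=11 (Northgate, w=50) cum 344
⇒ y* = 3

(2, 3)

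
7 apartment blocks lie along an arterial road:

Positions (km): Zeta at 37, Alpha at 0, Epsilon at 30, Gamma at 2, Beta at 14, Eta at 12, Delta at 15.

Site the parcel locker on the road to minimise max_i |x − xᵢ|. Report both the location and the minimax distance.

The 1-center on a line is the midpoint of the two extreme points: leftmost at 0, rightmost at 37.
Optimal location = (0 + 37)/2 = 18.5; maximum distance = (37 − 0)/2 = 18.5.

location 18.5, max distance 18.5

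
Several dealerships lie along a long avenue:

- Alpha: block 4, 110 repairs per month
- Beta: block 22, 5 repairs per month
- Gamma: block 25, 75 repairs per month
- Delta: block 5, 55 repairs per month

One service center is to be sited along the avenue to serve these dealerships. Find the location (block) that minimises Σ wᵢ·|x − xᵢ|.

For a sum of weighted absolute distances on a line, the optimum is the weighted median (not the mean). Total weight W = 245; half-weight = 122.5.
Sort by position and accumulate weight:
  block 4 (Alpha, w=110) → cum 110
  block 5 (Delta, w=55) → cum 165  ≥ 122.5 → median here
  block 22 (Beta, w=5) → cum 170
  block 25 (Gamma, w=75) → cum 245
Optimal location: block 5.

x = 5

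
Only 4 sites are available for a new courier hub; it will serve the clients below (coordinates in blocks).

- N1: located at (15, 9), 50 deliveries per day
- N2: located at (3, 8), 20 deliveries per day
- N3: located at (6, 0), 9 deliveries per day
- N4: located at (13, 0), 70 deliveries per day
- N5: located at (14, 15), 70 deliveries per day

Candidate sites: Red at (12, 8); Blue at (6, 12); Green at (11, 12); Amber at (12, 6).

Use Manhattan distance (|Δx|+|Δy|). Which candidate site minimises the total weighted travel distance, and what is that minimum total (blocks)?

Red, total 1766 blocks

Total weighted distance at each candidate:
  Red (12, 8): total = 1766
  Blue (6, 12): total = 2948
  Green (11, 12): total = 2143
  Amber (12, 6): total = 1888
Minimum is at Red with total 1766 blocks.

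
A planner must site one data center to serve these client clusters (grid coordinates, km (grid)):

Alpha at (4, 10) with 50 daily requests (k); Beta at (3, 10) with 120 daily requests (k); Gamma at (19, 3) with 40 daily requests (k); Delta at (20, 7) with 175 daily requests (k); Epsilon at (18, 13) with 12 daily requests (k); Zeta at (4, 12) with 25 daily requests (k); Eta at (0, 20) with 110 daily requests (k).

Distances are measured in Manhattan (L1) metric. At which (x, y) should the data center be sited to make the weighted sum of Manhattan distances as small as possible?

(4, 10)

Manhattan distance separates: Σwᵢ(|x−xᵢ|+|y−yᵢ|) = Σwᵢ|x−xᵢ| + Σwᵢ|y−yᵢ|, so x and y are optimised independently as 1-D weighted medians.
Total weight W = 532; half = 266.
x-coordinate, sorted with cumulative weight:
  x=0 (Eta, w=110) cum 110
  x=3 (Beta, w=120) cum 230
  x=4 (Alpha, w=50) cum 280  ← median
  x=4 (Zeta, w=25) cum 305
  x=18 (Epsilon, w=12) cum 317
  x=19 (Gamma, w=40) cum 357
  x=20 (Delta, w=175) cum 532
⇒ x* = 4
y-coordinate, sorted with cumulative weight:
  y=3 (Gamma, w=40) cum 40
  y=7 (Delta, w=175) cum 215
  y=10 (Alpha, w=50) cum 265
  y=10 (Beta, w=120) cum 385  ← median
  y=12 (Zeta, w=25) cum 410
  y=13 (Epsilon, w=12) cum 422
  y=20 (Eta, w=110) cum 532
⇒ y* = 10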